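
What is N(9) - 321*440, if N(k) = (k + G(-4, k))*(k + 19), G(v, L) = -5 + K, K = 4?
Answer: -141016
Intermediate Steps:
G(v, L) = -1 (G(v, L) = -5 + 4 = -1)
N(k) = (-1 + k)*(19 + k) (N(k) = (k - 1)*(k + 19) = (-1 + k)*(19 + k))
N(9) - 321*440 = (-19 + 9**2 + 18*9) - 321*440 = (-19 + 81 + 162) - 141240 = 224 - 141240 = -141016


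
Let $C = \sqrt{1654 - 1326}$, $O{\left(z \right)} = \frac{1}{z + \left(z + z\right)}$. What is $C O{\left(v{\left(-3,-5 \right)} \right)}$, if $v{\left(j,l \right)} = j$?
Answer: $- \frac{2 \sqrt{82}}{9} \approx -2.0123$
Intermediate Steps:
$O{\left(z \right)} = \frac{1}{3 z}$ ($O{\left(z \right)} = \frac{1}{z + 2 z} = \frac{1}{3 z}$)
$C = 2 \sqrt{82}$ ($C = \sqrt{328} = 2 \sqrt{82} \approx 18.111$)
$C O{\left(v{\left(-3,-5 \right)} \right)} = 2 \sqrt{82} \frac{1}{3 \left(-3\right)} = 2 \sqrt{82} \cdot \frac{1}{3} \left(- \frac{1}{3}\right) = 2 \sqrt{82} \left(- \frac{1}{9}\right) = - \frac{2 \sqrt{82}}{9}$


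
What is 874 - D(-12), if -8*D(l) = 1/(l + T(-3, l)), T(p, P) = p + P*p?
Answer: 146833/168 ≈ 874.01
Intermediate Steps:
D(l) = -1/(8*(-3 - 2*l)) (D(l) = -1/(8*(l - 3*(1 + l))) = -1/(8*(l + (-3 - 3*l))) = -1/(8*(-3 - 2*l)))
874 - D(-12) = 874 - 1/(8*(3 + 2*(-12))) = 874 - 1/(8*(3 - 24)) = 874 - 1/(8*(-21)) = 874 - (-1)/(8*21) = 874 - 1*(-1/168) = 874 + 1/168 = 146833/168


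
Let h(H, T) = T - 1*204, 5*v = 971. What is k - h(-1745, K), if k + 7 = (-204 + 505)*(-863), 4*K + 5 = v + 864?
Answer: -2598293/10 ≈ -2.5983e+5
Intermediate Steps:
v = 971/5 (v = (⅕)*971 = 971/5 ≈ 194.20)
K = 2633/10 (K = -5/4 + (971/5 + 864)/4 = -5/4 + (¼)*(5291/5) = -5/4 + 5291/20 = 2633/10 ≈ 263.30)
k = -259770 (k = -7 + (-204 + 505)*(-863) = -7 + 301*(-863) = -7 - 259763 = -259770)
h(H, T) = -204 + T (h(H, T) = T - 204 = -204 + T)
k - h(-1745, K) = -259770 - (-204 + 2633/10) = -259770 - 1*593/10 = -259770 - 593/10 = -2598293/10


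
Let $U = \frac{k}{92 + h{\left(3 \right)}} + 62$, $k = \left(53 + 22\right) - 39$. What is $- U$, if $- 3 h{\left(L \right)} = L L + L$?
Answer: $- \frac{1373}{22} \approx -62.409$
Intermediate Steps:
$h{\left(L \right)} = - \frac{L}{3} - \frac{L^{2}}{3}$ ($h{\left(L \right)} = - \frac{L L + L}{3} = - \frac{L^{2} + L}{3} = - \frac{L + L^{2}}{3} = - \frac{L}{3} - \frac{L^{2}}{3}$)
$k = 36$ ($k = 75 - 39 = 36$)
$U = \frac{1373}{22}$ ($U = \frac{36}{92 - 1 \left(1 + 3\right)} + 62 = \frac{36}{92 - 1 \cdot 4} + 62 = \frac{36}{92 - 4} + 62 = \frac{36}{88} + 62 = 36 \cdot \frac{1}{88} + 62 = \frac{9}{22} + 62 = \frac{1373}{22} \approx 62.409$)
$- U = \left(-1\right) \frac{1373}{22} = - \frac{1373}{22}$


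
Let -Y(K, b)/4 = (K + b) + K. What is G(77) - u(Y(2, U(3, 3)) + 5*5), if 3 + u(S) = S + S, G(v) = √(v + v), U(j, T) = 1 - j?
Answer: -31 + √154 ≈ -18.590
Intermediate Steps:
Y(K, b) = -8*K - 4*b (Y(K, b) = -4*((K + b) + K) = -4*(b + 2*K) = -8*K - 4*b)
G(v) = √2*√v (G(v) = √(2*v) = √2*√v)
u(S) = -3 + 2*S (u(S) = -3 + (S + S) = -3 + 2*S)
G(77) - u(Y(2, U(3, 3)) + 5*5) = √2*√77 - (-3 + 2*((-8*2 - 4*(1 - 1*3)) + 5*5)) = √154 - (-3 + 2*((-16 - 4*(1 - 3)) + 25)) = √154 - (-3 + 2*((-16 - 4*(-2)) + 25)) = √154 - (-3 + 2*((-16 + 8) + 25)) = √154 - (-3 + 2*(-8 + 25)) = √154 - (-3 + 2*17) = √154 - (-3 + 34) = √154 - 1*31 = √154 - 31 = -31 + √154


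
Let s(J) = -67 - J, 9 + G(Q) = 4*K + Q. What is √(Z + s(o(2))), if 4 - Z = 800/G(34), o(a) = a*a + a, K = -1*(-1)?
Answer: I*√81229/29 ≈ 9.8278*I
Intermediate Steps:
K = 1
G(Q) = -5 + Q (G(Q) = -9 + (4*1 + Q) = -9 + (4 + Q) = -5 + Q)
o(a) = a + a² (o(a) = a² + a = a + a²)
Z = -684/29 (Z = 4 - 800/(-5 + 34) = 4 - 800/29 = -684/29 ≈ -23.586)
√(Z + s(o(2))) = √(-684/29 + (-67 - 2*(1 + 2))) = √(-684/29 + (-67 - 2*3)) = √(-684/29 + (-67 - 1*6)) = √(-684/29 + (-67 - 6)) = √(-684/29 - 73) = √(-2801/29) = I*√81229/29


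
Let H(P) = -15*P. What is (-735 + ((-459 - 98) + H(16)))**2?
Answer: 2347024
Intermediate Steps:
(-735 + ((-459 - 98) + H(16)))**2 = (-735 + ((-459 - 98) - 15*16))**2 = (-735 + (-557 - 240))**2 = (-735 - 797)**2 = (-1532)**2 = 2347024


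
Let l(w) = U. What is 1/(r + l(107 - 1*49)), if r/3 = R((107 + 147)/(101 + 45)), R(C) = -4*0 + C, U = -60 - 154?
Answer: -73/15241 ≈ -0.0047897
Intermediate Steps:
U = -214
l(w) = -214
R(C) = C (R(C) = 0 + C = C)
r = 381/73 (r = 3*((107 + 147)/(101 + 45)) = 3*(254/146) = 3*(254*(1/146)) = 3*(127/73) = 381/73 ≈ 5.2192)
1/(r + l(107 - 1*49)) = 1/(381/73 - 214) = 1/(-15241/73) = -73/15241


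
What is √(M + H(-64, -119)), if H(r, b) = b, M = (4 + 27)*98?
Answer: √2919 ≈ 54.028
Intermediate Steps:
M = 3038 (M = 31*98 = 3038)
√(M + H(-64, -119)) = √(3038 - 119) = √2919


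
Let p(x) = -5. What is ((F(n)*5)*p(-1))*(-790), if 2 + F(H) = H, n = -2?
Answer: -79000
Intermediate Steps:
F(H) = -2 + H
((F(n)*5)*p(-1))*(-790) = (((-2 - 2)*5)*(-5))*(-790) = (-4*5*(-5))*(-790) = -20*(-5)*(-790) = 100*(-790) = -79000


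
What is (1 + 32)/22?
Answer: 3/2 ≈ 1.5000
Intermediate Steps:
(1 + 32)/22 = 33*(1/22) = 3/2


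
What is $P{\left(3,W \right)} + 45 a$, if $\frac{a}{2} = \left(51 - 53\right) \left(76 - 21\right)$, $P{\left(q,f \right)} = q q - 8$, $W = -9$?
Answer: $-9899$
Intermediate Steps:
$P{\left(q,f \right)} = -8 + q^{2}$ ($P{\left(q,f \right)} = q^{2} - 8 = -8 + q^{2}$)
$a = -220$ ($a = 2 \left(51 - 53\right) \left(76 - 21\right) = 2 \left(\left(-2\right) 55\right) = 2 \left(-110\right) = -220$)
$P{\left(3,W \right)} + 45 a = \left(-8 + 3^{2}\right) + 45 \left(-220\right) = \left(-8 + 9\right) - 9900 = 1 - 9900 = -9899$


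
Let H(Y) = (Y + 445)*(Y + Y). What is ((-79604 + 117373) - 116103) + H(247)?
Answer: 263514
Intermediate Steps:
H(Y) = 2*Y*(445 + Y) (H(Y) = (445 + Y)*(2*Y) = 2*Y*(445 + Y))
((-79604 + 117373) - 116103) + H(247) = ((-79604 + 117373) - 116103) + 2*247*(445 + 247) = (37769 - 116103) + 2*247*692 = -78334 + 341848 = 263514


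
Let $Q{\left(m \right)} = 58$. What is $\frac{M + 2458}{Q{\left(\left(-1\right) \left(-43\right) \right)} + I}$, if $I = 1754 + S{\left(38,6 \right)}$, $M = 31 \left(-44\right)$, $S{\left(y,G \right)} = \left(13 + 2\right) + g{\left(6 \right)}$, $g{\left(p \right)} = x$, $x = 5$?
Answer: $\frac{547}{916} \approx 0.59716$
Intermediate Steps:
$g{\left(p \right)} = 5$
$S{\left(y,G \right)} = 20$ ($S{\left(y,G \right)} = \left(13 + 2\right) + 5 = 15 + 5 = 20$)
$M = -1364$
$I = 1774$ ($I = 1754 + 20 = 1774$)
$\frac{M + 2458}{Q{\left(\left(-1\right) \left(-43\right) \right)} + I} = \frac{-1364 + 2458}{58 + 1774} = \frac{1094}{1832} = 1094 \cdot \frac{1}{1832} = \frac{547}{916}$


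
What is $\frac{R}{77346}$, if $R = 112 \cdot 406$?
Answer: $\frac{22736}{38673} \approx 0.5879$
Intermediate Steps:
$R = 45472$
$\frac{R}{77346} = \frac{45472}{77346} = 45472 \cdot \frac{1}{77346} = \frac{22736}{38673}$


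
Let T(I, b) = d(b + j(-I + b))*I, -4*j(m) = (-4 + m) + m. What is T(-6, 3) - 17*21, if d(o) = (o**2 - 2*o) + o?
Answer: -723/2 ≈ -361.50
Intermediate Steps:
j(m) = 1 - m/2 (j(m) = -((-4 + m) + m)/4 = -(-4 + 2*m)/4 = 1 - m/2)
d(o) = o**2 - o
T(I, b) = I*(I/2 + b/2)*(1 + I/2 + b/2) (T(I, b) = ((b + (1 - (-I + b)/2))*(-1 + (b + (1 - (-I + b)/2))))*I = ((b + (1 - (b - I)/2))*(-1 + (b + (1 - (b - I)/2))))*I = ((b + (1 + (I/2 - b/2)))*(-1 + (b + (1 + (I/2 - b/2)))))*I = ((b + (1 + I/2 - b/2))*(-1 + (b + (1 + I/2 - b/2))))*I = ((1 + I/2 + b/2)*(-1 + (1 + I/2 + b/2)))*I = ((1 + I/2 + b/2)*(I/2 + b/2))*I = ((I/2 + b/2)*(1 + I/2 + b/2))*I = I*(I/2 + b/2)*(1 + I/2 + b/2))
T(-6, 3) - 17*21 = (1/4)*(-6)*(-6 + 3)*(2 - 6 + 3) - 17*21 = (1/4)*(-6)*(-3)*(-1) - 357 = -9/2 - 357 = -723/2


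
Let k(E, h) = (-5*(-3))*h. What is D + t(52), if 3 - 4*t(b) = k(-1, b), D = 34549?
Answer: 137419/4 ≈ 34355.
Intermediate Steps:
k(E, h) = 15*h
t(b) = 3/4 - 15*b/4
D + t(52) = 34549 + (3/4 - 15/4*52) = 34549 + (3/4 - 195) = 34549 - 777/4 = 137419/4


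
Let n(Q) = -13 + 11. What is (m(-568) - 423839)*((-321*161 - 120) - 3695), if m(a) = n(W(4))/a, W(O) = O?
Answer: 1670017195350/71 ≈ 2.3521e+10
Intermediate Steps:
n(Q) = -2
m(a) = -2/a
(m(-568) - 423839)*((-321*161 - 120) - 3695) = (-2/(-568) - 423839)*((-321*161 - 120) - 3695) = (-2*(-1/568) - 423839)*((-51681 - 120) - 3695) = (1/284 - 423839)*(-51801 - 3695) = -120370275/284*(-55496) = 1670017195350/71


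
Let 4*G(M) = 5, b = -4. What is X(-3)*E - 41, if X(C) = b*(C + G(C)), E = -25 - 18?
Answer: -342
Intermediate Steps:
G(M) = 5/4 (G(M) = (¼)*5 = 5/4)
E = -43
X(C) = -5 - 4*C (X(C) = -4*(C + 5/4) = -4*(5/4 + C) = -5 - 4*C)
X(-3)*E - 41 = (-5 - 4*(-3))*(-43) - 41 = (-5 + 12)*(-43) - 41 = 7*(-43) - 41 = -301 - 41 = -342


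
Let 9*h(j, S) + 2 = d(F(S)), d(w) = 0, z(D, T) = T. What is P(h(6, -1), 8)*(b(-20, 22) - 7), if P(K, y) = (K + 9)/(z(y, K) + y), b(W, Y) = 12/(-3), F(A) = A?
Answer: -869/70 ≈ -12.414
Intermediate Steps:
b(W, Y) = -4 (b(W, Y) = 12*(-1/3) = -4)
h(j, S) = -2/9 (h(j, S) = -2/9 + (1/9)*0 = -2/9 + 0 = -2/9)
P(K, y) = (9 + K)/(K + y) (P(K, y) = (K + 9)/(K + y) = (9 + K)/(K + y))
P(h(6, -1), 8)*(b(-20, 22) - 7) = ((9 - 2/9)/(-2/9 + 8))*(-4 - 7) = ((79/9)/(70/9))*(-11) = ((9/70)*(79/9))*(-11) = (79/70)*(-11) = -869/70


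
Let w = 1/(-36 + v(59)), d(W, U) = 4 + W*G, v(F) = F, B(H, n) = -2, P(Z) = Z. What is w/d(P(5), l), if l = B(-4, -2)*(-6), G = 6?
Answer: 1/782 ≈ 0.0012788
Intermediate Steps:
l = 12 (l = -2*(-6) = 12)
d(W, U) = 4 + 6*W (d(W, U) = 4 + W*6 = 4 + 6*W)
w = 1/23 (w = 1/(-36 + 59) = 1/23 ≈ 0.043478)
w/d(P(5), l) = 1/(23*(4 + 6*5)) = 1/(23*(4 + 30)) = (1/23)/34 = (1/23)*(1/34) = 1/782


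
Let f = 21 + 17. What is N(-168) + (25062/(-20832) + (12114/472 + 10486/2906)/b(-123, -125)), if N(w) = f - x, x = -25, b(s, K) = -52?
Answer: 59234302359/967343468 ≈ 61.234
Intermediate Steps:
f = 38
N(w) = 63 (N(w) = 38 - 1*(-25) = 38 + 25 = 63)
N(-168) + (25062/(-20832) + (12114/472 + 10486/2906)/b(-123, -125)) = 63 + (25062/(-20832) + (12114/472 + 10486/2906)/(-52)) = 63 + (25062*(-1/20832) + (12114*(1/472) + 10486*(1/2906))*(-1/52)) = 63 + (-4177/3472 + (6057/236 + 5243/1453)*(-1/52)) = 63 + (-4177/3472 + (10038169/342908)*(-1/52)) = 63 + (-4177/3472 - 10038169/17831216) = 63 - 1708336125/967343468 = 59234302359/967343468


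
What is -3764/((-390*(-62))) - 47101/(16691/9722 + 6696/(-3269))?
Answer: 476258668514903/3351994815 ≈ 1.4208e+5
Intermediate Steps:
-3764/((-390*(-62))) - 47101/(16691/9722 + 6696/(-3269)) = -3764/24180 - 47101/(16691*(1/9722) + 6696*(-1/3269)) = -3764*1/24180 - 47101/(16691/9722 - 6696/3269) = -941/6045 - 47101/(-10535633/31781218) = -941/6045 - 47101*(-31781218/10535633) = -941/6045 + 78785639422/554507 = 476258668514903/3351994815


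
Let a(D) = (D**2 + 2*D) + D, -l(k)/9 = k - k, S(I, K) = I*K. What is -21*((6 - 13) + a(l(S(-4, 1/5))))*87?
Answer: 12789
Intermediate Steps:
l(k) = 0 (l(k) = -9*(k - k) = -9*0 = 0)
a(D) = D**2 + 3*D
-21*((6 - 13) + a(l(S(-4, 1/5))))*87 = -21*((6 - 13) + 0*(3 + 0))*87 = -21*(-7 + 0*3)*87 = -21*(-7 + 0)*87 = -21*(-7)*87 = 147*87 = 12789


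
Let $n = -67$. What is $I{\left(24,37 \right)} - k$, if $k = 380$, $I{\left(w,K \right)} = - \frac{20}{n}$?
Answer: $- \frac{25440}{67} \approx -379.7$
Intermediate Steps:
$I{\left(w,K \right)} = \frac{20}{67}$ ($I{\left(w,K \right)} = - \frac{20}{-67} = \left(-20\right) \left(- \frac{1}{67}\right) = \frac{20}{67}$)
$I{\left(24,37 \right)} - k = \frac{20}{67} - 380 = - \frac{25440}{67}$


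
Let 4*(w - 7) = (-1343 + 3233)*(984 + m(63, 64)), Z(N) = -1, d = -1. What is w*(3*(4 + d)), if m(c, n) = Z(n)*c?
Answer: 7833231/2 ≈ 3.9166e+6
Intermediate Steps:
m(c, n) = -c
w = 870359/2 (w = 7 + ((-1343 + 3233)*(984 - 1*63))/4 = 7 + (1890*(984 - 63))/4 = 7 + (1890*921)/4 = 7 + (¼)*1740690 = 7 + 870345/2 = 870359/2 ≈ 4.3518e+5)
w*(3*(4 + d)) = 870359*(3*(4 - 1))/2 = 870359*(3*3)/2 = (870359/2)*9 = 7833231/2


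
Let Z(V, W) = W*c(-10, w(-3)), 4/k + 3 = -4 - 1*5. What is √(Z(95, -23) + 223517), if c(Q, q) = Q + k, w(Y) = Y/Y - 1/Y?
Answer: 4*√125862/3 ≈ 473.03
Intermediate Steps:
w(Y) = 1 - 1/Y
k = -⅓ (k = 4/(-3 + (-4 - 1*5)) = 4/(-3 + (-4 - 5)) = 4/(-3 - 9) = 4/(-12) = 4*(-1/12) = -⅓ ≈ -0.33333)
c(Q, q) = -⅓ + Q (c(Q, q) = Q - ⅓ = -⅓ + Q)
Z(V, W) = -31*W/3 (Z(V, W) = W*(-⅓ - 10) = W*(-31/3) = -31*W/3)
√(Z(95, -23) + 223517) = √(-31/3*(-23) + 223517) = √(713/3 + 223517) = √(671264/3) = 4*√125862/3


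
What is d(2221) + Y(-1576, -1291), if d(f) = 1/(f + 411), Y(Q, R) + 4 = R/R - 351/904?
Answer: -503807/148708 ≈ -3.3879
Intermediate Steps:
Y(Q, R) = -3063/904 (Y(Q, R) = -4 + (R/R - 351/904) = -4 + (1 - 351*1/904) = -4 + (1 - 351/904) = -4 + 553/904 = -3063/904)
d(f) = 1/(411 + f)
d(2221) + Y(-1576, -1291) = 1/(411 + 2221) - 3063/904 = 1/2632 - 3063/904 = -503807/148708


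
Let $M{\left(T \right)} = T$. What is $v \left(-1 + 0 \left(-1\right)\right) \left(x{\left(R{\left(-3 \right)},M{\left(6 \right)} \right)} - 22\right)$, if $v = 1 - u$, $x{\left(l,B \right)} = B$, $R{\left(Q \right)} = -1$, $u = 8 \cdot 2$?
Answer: $-240$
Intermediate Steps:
$u = 16$
$v = -15$ ($v = 1 - 16 = -15$)
$v \left(-1 + 0 \left(-1\right)\right) \left(x{\left(R{\left(-3 \right)},M{\left(6 \right)} \right)} - 22\right) = - 15 \left(-1 + 0 \left(-1\right)\right) \left(6 - 22\right) = - 15 \left(-1 + 0\right) \left(-16\right) = \left(-15\right) \left(-1\right) \left(-16\right) = 15 \left(-16\right) = -240$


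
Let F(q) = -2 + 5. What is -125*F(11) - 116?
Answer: -491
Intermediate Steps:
F(q) = 3
-125*F(11) - 116 = -125*3 - 116 = -375 - 116 = -491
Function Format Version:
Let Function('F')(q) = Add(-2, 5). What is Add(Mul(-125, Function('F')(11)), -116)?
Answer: -491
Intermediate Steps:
Function('F')(q) = 3
Add(Mul(-125, Function('F')(11)), -116) = Add(Mul(-125, 3), -116) = Add(-375, -116) = -491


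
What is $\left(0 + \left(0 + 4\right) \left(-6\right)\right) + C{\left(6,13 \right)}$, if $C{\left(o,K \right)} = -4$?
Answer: $-28$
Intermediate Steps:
$\left(0 + \left(0 + 4\right) \left(-6\right)\right) + C{\left(6,13 \right)} = \left(0 + \left(0 + 4\right) \left(-6\right)\right) - 4 = \left(0 + 4 \left(-6\right)\right) - 4 = \left(0 - 24\right) - 4 = -24 - 4 = -28$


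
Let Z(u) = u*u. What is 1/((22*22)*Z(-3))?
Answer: 1/4356 ≈ 0.00022957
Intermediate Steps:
Z(u) = u**2
1/((22*22)*Z(-3)) = 1/((22*22)*(-3)**2) = 1/(484*9) = 1/4356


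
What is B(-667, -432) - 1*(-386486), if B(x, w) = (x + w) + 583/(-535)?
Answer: 206181462/535 ≈ 3.8539e+5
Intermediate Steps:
B(x, w) = -583/535 + w + x (B(x, w) = (w + x) + 583*(-1/535) = (w + x) - 583/535 = -583/535 + w + x)
B(-667, -432) - 1*(-386486) = (-583/535 - 432 - 667) - 1*(-386486) = -588548/535 + 386486 = 206181462/535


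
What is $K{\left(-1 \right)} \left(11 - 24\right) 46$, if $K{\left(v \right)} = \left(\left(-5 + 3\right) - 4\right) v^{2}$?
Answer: $3588$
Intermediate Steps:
$K{\left(v \right)} = - 6 v^{2}$ ($K{\left(v \right)} = \left(-2 - 4\right) v^{2} = - 6 v^{2}$)
$K{\left(-1 \right)} \left(11 - 24\right) 46 = - 6 \left(-1\right)^{2} \left(11 - 24\right) 46 = \left(-6\right) 1 \left(11 - 24\right) 46 = \left(-6\right) \left(-13\right) 46 = 78 \cdot 46 = 3588$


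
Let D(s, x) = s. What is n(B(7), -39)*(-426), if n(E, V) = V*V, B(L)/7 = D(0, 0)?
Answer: -647946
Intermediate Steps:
B(L) = 0 (B(L) = 7*0 = 0)
n(E, V) = V²
n(B(7), -39)*(-426) = (-39)²*(-426) = 1521*(-426) = -647946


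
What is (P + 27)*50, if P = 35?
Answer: 3100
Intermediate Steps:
(P + 27)*50 = (35 + 27)*50 = 62*50 = 3100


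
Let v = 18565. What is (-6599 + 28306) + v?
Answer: 40272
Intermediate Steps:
(-6599 + 28306) + v = (-6599 + 28306) + 18565 = 21707 + 18565 = 40272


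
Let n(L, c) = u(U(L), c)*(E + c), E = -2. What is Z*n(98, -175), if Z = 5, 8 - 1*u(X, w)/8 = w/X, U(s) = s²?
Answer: -19471770/343 ≈ -56769.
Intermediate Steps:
u(X, w) = 64 - 8*w/X
n(L, c) = (-2 + c)*(64 - 8*c/L²) (n(L, c) = (64 - 8*c/(L²))*(-2 + c) = (64 - 8*c/L²)*(-2 + c) = (-2 + c)*(64 - 8*c/L²))
Z*n(98, -175) = 5*(8*(-2 - 175)*(-1*(-175) + 8*98²)/98²) = 5*(8*(1/9604)*(-177)*(175 + 8*9604)) = 5*(8*(1/9604)*(-177)*(175 + 76832)) = 5*(8*(1/9604)*(-177)*77007) = 5*(-3894354/343) = -19471770/343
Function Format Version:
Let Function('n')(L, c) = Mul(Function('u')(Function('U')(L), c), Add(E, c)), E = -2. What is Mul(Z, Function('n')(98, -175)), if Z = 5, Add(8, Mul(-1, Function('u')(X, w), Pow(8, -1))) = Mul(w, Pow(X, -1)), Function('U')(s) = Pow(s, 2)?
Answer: Rational(-19471770, 343) ≈ -56769.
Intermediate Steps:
Function('u')(X, w) = Add(64, Mul(-8, w, Pow(X, -1))) (Function('u')(X, w) = Add(64, Mul(-8, Mul(w, Pow(X, -1)))) = Add(64, Mul(-8, w, Pow(X, -1))))
Function('n')(L, c) = Mul(Add(-2, c), Add(64, Mul(-8, c, Pow(L, -2)))) (Function('n')(L, c) = Mul(Add(64, Mul(-8, c, Pow(Pow(L, 2), -1))), Add(-2, c)) = Mul(Add(64, Mul(-8, c, Pow(L, -2))), Add(-2, c)) = Mul(Add(-2, c), Add(64, Mul(-8, c, Pow(L, -2)))))
Mul(Z, Function('n')(98, -175)) = Mul(5, Mul(8, Pow(98, -2), Add(-2, -175), Add(Mul(-1, -175), Mul(8, Pow(98, 2))))) = Mul(5, Mul(8, Rational(1, 9604), -177, Add(175, Mul(8, 9604)))) = Mul(5, Mul(8, Rational(1, 9604), -177, Add(175, 76832))) = Mul(5, Mul(8, Rational(1, 9604), -177, 77007)) = Mul(5, Rational(-3894354, 343)) = Rational(-19471770, 343)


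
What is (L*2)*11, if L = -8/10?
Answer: -88/5 ≈ -17.600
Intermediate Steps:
L = -⅘ (L = -8*⅒ = -⅘ ≈ -0.80000)
(L*2)*11 = -⅘*2*11 = -8/5*11 = -88/5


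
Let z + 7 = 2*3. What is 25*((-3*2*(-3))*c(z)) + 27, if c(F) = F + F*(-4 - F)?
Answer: 927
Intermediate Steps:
z = -1 (z = -7 + 2*3 = -7 + 6 = -1)
25*((-3*2*(-3))*c(z)) + 27 = 25*((-3*2*(-3))*(-1*(-1)*(3 - 1))) + 27 = 25*((-6*(-3))*(-1*(-1)*2)) + 27 = 25*(18*2) + 27 = 25*36 + 27 = 900 + 27 = 927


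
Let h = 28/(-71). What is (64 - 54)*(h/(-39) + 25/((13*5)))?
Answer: 10930/2769 ≈ 3.9473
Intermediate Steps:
h = -28/71 (h = 28*(-1/71) = -28/71 ≈ -0.39437)
(64 - 54)*(h/(-39) + 25/((13*5))) = (64 - 54)*(-28/71/(-39) + 25/((13*5))) = 10*(-28/71*(-1/39) + 25/65) = 10*(28/2769 + 25*(1/65)) = 10*(28/2769 + 5/13) = 10*(1093/2769) = 10930/2769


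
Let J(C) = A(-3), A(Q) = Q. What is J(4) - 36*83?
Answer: -2991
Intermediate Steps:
J(C) = -3
J(4) - 36*83 = -3 - 36*83 = -3 - 2988 = -2991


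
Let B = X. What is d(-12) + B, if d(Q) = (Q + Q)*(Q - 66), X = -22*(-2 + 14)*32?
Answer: -6576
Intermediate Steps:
X = -8448 (X = -22*12*32 = -264*32 = -8448)
d(Q) = 2*Q*(-66 + Q) (d(Q) = (2*Q)*(-66 + Q) = 2*Q*(-66 + Q))
B = -8448
d(-12) + B = 2*(-12)*(-66 - 12) - 8448 = 2*(-12)*(-78) - 8448 = 1872 - 8448 = -6576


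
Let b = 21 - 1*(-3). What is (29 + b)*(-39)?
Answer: -2067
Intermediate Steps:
b = 24 (b = 21 + 3 = 24)
(29 + b)*(-39) = (29 + 24)*(-39) = 53*(-39) = -2067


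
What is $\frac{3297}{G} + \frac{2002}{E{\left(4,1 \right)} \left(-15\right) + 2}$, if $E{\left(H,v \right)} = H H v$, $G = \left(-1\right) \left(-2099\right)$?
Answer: $- \frac{244108}{35683} \approx -6.841$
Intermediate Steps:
$G = 2099$
$E{\left(H,v \right)} = v H^{2}$ ($E{\left(H,v \right)} = H^{2} v = v H^{2}$)
$\frac{3297}{G} + \frac{2002}{E{\left(4,1 \right)} \left(-15\right) + 2} = \frac{3297}{2099} + \frac{2002}{1 \cdot 4^{2} \left(-15\right) + 2} = 3297 \cdot \frac{1}{2099} + \frac{2002}{1 \cdot 16 \left(-15\right) + 2} = \frac{3297}{2099} + \frac{2002}{16 \left(-15\right) + 2} = \frac{3297}{2099} + \frac{2002}{-240 + 2} = \frac{3297}{2099} + \frac{2002}{-238} = \frac{3297}{2099} + 2002 \left(- \frac{1}{238}\right) = \frac{3297}{2099} - \frac{143}{17} = - \frac{244108}{35683}$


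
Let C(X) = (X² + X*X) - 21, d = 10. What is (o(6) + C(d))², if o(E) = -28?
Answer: 22801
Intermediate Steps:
C(X) = -21 + 2*X² (C(X) = (X² + X²) - 21 = 2*X² - 21 = -21 + 2*X²)
(o(6) + C(d))² = (-28 + (-21 + 2*10²))² = (-28 + (-21 + 2*100))² = (-28 + (-21 + 200))² = (-28 + 179)² = 151² = 22801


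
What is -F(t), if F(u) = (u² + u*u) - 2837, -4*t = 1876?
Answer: -437085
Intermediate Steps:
t = -469 (t = -¼*1876 = -469)
F(u) = -2837 + 2*u² (F(u) = (u² + u²) - 2837 = 2*u² - 2837 = -2837 + 2*u²)
-F(t) = -(-2837 + 2*(-469)²) = -(-2837 + 2*219961) = -(-2837 + 439922) = -1*437085 = -437085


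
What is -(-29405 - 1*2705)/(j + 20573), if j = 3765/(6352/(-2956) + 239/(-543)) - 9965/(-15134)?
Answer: 14424535181420/8588877398079 ≈ 1.6794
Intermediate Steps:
j = -652977547027/449222522 (j = 3765/(6352*(-1/2956) + 239*(-1/543)) - 9965*(-1/15134) = 3765/(-1588/739 - 239/543) + 9965/15134 = 3765/(-1038905/401277) + 9965/15134 = 3765*(-401277/1038905) + 9965/15134 = -302161581/207781 + 9965/15134 = -652977547027/449222522 ≈ -1453.6)
-(-29405 - 1*2705)/(j + 20573) = -(-29405 - 1*2705)/(-652977547027/449222522 + 20573) = -(-29405 - 2705)/8588877398079/449222522 = -(-32110)*449222522/8588877398079 = -1*(-14424535181420/8588877398079) = 14424535181420/8588877398079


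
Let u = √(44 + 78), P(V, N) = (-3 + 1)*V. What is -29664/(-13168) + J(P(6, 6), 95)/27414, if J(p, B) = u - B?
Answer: 50747371/22561722 + √122/27414 ≈ 2.2497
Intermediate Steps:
P(V, N) = -2*V
u = √122 ≈ 11.045
J(p, B) = √122 - B
-29664/(-13168) + J(P(6, 6), 95)/27414 = -29664/(-13168) + (√122 - 1*95)/27414 = -29664*(-1/13168) + (√122 - 95)*(1/27414) = 1854/823 + (-95 + √122)*(1/27414) = 1854/823 + (-95/27414 + √122/27414) = 50747371/22561722 + √122/27414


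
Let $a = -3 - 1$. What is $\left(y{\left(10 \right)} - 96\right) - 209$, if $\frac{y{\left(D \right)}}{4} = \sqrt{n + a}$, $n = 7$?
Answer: $-305 + 4 \sqrt{3} \approx -298.07$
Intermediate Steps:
$a = -4$
$y{\left(D \right)} = 4 \sqrt{3}$ ($y{\left(D \right)} = 4 \sqrt{7 - 4} = 4 \sqrt{3}$)
$\left(y{\left(10 \right)} - 96\right) - 209 = \left(4 \sqrt{3} - 96\right) - 209 = \left(-96 + 4 \sqrt{3}\right) - 209 = -305 + 4 \sqrt{3}$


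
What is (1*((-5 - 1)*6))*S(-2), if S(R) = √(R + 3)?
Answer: -36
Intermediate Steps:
S(R) = √(3 + R)
(1*((-5 - 1)*6))*S(-2) = (1*((-5 - 1)*6))*√(3 - 2) = (1*(-6*6))*√1 = (1*(-36))*1 = -36*1 = -36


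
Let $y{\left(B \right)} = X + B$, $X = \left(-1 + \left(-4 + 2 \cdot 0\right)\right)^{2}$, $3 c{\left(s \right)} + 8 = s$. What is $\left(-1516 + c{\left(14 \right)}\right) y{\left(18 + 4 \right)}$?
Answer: $-71158$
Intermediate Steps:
$c{\left(s \right)} = - \frac{8}{3} + \frac{s}{3}$
$X = 25$ ($X = \left(-1 + \left(-4 + 0\right)\right)^{2} = \left(-1 - 4\right)^{2} = \left(-5\right)^{2} = 25$)
$y{\left(B \right)} = 25 + B$
$\left(-1516 + c{\left(14 \right)}\right) y{\left(18 + 4 \right)} = \left(-1516 + \left(- \frac{8}{3} + \frac{1}{3} \cdot 14\right)\right) \left(25 + \left(18 + 4\right)\right) = \left(-1516 + \left(- \frac{8}{3} + \frac{14}{3}\right)\right) \left(25 + 22\right) = \left(-1516 + 2\right) 47 = \left(-1514\right) 47 = -71158$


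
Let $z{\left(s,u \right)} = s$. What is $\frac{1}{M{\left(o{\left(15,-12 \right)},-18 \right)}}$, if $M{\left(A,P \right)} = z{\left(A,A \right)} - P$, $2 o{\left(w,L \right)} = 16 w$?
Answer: $\frac{1}{138} \approx 0.0072464$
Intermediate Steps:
$o{\left(w,L \right)} = 8 w$ ($o{\left(w,L \right)} = \frac{16 w}{2} = 8 w$)
$M{\left(A,P \right)} = A - P$
$\frac{1}{M{\left(o{\left(15,-12 \right)},-18 \right)}} = \frac{1}{8 \cdot 15 - -18} = \frac{1}{120 + 18} = \frac{1}{138}$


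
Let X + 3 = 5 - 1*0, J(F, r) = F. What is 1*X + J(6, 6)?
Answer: 8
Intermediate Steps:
X = 2 (X = -3 + (5 - 1*0) = -3 + (5 + 0) = -3 + 5 = 2)
1*X + J(6, 6) = 1*2 + 6 = 2 + 6 = 8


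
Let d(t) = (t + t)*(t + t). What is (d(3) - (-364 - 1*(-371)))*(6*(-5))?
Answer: -870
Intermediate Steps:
d(t) = 4*t² (d(t) = (2*t)*(2*t) = 4*t²)
(d(3) - (-364 - 1*(-371)))*(6*(-5)) = (4*3² - (-364 - 1*(-371)))*(6*(-5)) = (4*9 - (-364 + 371))*(-30) = (36 - 1*7)*(-30) = (36 - 7)*(-30) = 29*(-30) = -870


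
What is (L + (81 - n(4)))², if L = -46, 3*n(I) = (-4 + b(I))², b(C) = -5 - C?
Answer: 4096/9 ≈ 455.11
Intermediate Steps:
n(I) = (-9 - I)²/3 (n(I) = (-4 + (-5 - I))²/3 = (-9 - I)²/3)
(L + (81 - n(4)))² = (-46 + (81 - (9 + 4)²/3))² = (-46 + (81 - 13²/3))² = (-46 + (81 - 169/3))² = (-46 + 74/3)² = (-64/3)² = 4096/9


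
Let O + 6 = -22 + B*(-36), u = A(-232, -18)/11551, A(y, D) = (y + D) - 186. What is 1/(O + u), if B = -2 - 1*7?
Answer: 11551/3418660 ≈ 0.0033788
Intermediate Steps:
A(y, D) = -186 + D + y (A(y, D) = (D + y) - 186 = -186 + D + y)
B = -9 (B = -2 - 7 = -9)
u = -436/11551 (u = (-186 - 18 - 232)/11551 = -436*1/11551 = -436/11551 ≈ -0.037746)
O = 296 (O = -6 + (-22 - 9*(-36)) = -6 + (-22 + 324) = -6 + 302 = 296)
1/(O + u) = 1/(296 - 436/11551) = 1/(3418660/11551) = 11551/3418660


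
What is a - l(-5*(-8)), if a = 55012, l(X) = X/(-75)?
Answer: 825188/15 ≈ 55013.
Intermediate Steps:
l(X) = -X/75 (l(X) = X*(-1/75) = -X/75)
a - l(-5*(-8)) = 55012 - (-1)*(-5*(-8))/75 = 55012 - (-1)*40/75 = 55012 - 1*(-8/15) = 55012 + 8/15 = 825188/15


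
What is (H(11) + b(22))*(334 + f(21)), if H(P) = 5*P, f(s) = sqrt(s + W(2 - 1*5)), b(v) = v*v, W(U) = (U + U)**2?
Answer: 180026 + 539*sqrt(57) ≈ 1.8410e+5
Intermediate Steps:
W(U) = 4*U**2 (W(U) = (2*U)**2 = 4*U**2)
b(v) = v**2
f(s) = sqrt(36 + s) (f(s) = sqrt(s + 4*(2 - 1*5)**2) = sqrt(s + 4*(2 - 5)**2) = sqrt(s + 4*(-3)**2) = sqrt(s + 4*9) = sqrt(s + 36) = sqrt(36 + s))
(H(11) + b(22))*(334 + f(21)) = (5*11 + 22**2)*(334 + sqrt(36 + 21)) = (55 + 484)*(334 + sqrt(57)) = 539*(334 + sqrt(57)) = 180026 + 539*sqrt(57)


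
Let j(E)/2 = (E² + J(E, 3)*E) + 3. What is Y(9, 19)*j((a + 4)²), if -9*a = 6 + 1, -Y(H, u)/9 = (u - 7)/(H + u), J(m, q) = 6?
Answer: -2271380/1701 ≈ -1335.3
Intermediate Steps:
Y(H, u) = -9*(-7 + u)/(H + u) (Y(H, u) = -9*(u - 7)/(H + u) = -9*(-7 + u)/(H + u))
a = -7/9 (a = -(6 + 1)/9 = -⅑*7 = -7/9 ≈ -0.77778)
j(E) = 6 + 2*E² + 12*E (j(E) = 2*((E² + 6*E) + 3) = 2*(3 + E² + 6*E) = 6 + 2*E² + 12*E)
Y(9, 19)*j((a + 4)²) = (9*(7 - 1*19)/(9 + 19))*(6 + 2*((-7/9 + 4)²)² + 12*(-7/9 + 4)²) = (9*(7 - 19)/28)*(6 + 2*((29/9)²)² + 12*(29/9)²) = (9*(1/28)*(-12))*(6 + 2*(841/81)² + 12*(841/81)) = -27*(6 + 2*(707281/6561) + 3364/27)/7 = -27*(6 + 1414562/6561 + 3364/27)/7 = -27/7*2271380/6561 = -2271380/1701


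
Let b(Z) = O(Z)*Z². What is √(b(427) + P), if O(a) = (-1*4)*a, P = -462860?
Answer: 2*I*√77970198 ≈ 17660.0*I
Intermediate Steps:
O(a) = -4*a
b(Z) = -4*Z³ (b(Z) = (-4*Z)*Z² = -4*Z³)
√(b(427) + P) = √(-4*427³ - 462860) = √(-4*77854483 - 462860) = √(-311417932 - 462860) = √(-311880792) = 2*I*√77970198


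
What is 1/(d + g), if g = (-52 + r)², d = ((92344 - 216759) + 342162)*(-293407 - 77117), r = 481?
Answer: -1/80680305387 ≈ -1.2395e-11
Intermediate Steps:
d = -80680489428 (d = (-124415 + 342162)*(-370524) = 217747*(-370524) = -80680489428)
g = 184041 (g = (-52 + 481)² = 429² = 184041)
1/(d + g) = 1/(-80680489428 + 184041) = 1/(-80680305387) = -1/80680305387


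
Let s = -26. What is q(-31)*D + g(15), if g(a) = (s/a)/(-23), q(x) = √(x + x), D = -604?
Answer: 26/345 - 604*I*√62 ≈ 0.075362 - 4755.9*I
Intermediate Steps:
q(x) = √2*√x (q(x) = √(2*x) = √2*√x)
g(a) = 26/(23*a) (g(a) = -26/a/(-23) = -26/a*(-1/23) = 26/(23*a))
q(-31)*D + g(15) = (√2*√(-31))*(-604) + (26/23)/15 = (√2*(I*√31))*(-604) + (26/23)*(1/15) = (I*√62)*(-604) + 26/345 = -604*I*√62 + 26/345 = 26/345 - 604*I*√62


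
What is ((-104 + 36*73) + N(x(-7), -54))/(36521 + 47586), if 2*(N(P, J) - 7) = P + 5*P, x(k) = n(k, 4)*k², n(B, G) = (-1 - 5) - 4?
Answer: 1061/84107 ≈ 0.012615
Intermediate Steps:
n(B, G) = -10 (n(B, G) = -6 - 4 = -10)
x(k) = -10*k²
N(P, J) = 7 + 3*P (N(P, J) = 7 + (P + 5*P)/2 = 7 + (6*P)/2 = 7 + 3*P)
((-104 + 36*73) + N(x(-7), -54))/(36521 + 47586) = ((-104 + 36*73) + (7 + 3*(-10*(-7)²)))/(36521 + 47586) = ((-104 + 2628) + (7 + 3*(-10*49)))/84107 = (2524 + (7 + 3*(-490)))*(1/84107) = (2524 + (7 - 1470))*(1/84107) = (2524 - 1463)*(1/84107) = 1061*(1/84107) = 1061/84107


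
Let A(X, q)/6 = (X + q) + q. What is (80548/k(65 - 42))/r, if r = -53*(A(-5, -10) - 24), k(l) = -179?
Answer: -40274/825369 ≈ -0.048795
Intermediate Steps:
A(X, q) = 6*X + 12*q (A(X, q) = 6*((X + q) + q) = 6*(X + 2*q) = 6*X + 12*q)
r = 9222 (r = -53*((6*(-5) + 12*(-10)) - 24) = -53*((-30 - 120) - 24) = -53*(-150 - 24) = -53*(-174) = 9222)
(80548/k(65 - 42))/r = (80548/(-179))/9222 = (80548*(-1/179))*(1/9222) = -80548/179*1/9222 = -40274/825369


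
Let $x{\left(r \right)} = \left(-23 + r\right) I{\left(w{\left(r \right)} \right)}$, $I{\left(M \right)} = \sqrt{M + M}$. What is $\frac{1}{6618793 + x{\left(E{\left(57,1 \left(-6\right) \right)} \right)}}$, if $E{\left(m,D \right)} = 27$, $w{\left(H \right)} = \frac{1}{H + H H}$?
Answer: $\frac{1250951877}{8279791526824453} - \frac{6 \sqrt{42}}{8279791526824453} \approx 1.5109 \cdot 10^{-7}$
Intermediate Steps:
$w{\left(H \right)} = \frac{1}{H + H^{2}}$
$I{\left(M \right)} = \sqrt{2} \sqrt{M}$ ($I{\left(M \right)} = \sqrt{2 M} = \sqrt{2} \sqrt{M}$)
$x{\left(r \right)} = \sqrt{2} \sqrt{\frac{1}{r \left(1 + r\right)}} \left(-23 + r\right)$ ($x{\left(r \right)} = \left(-23 + r\right) \sqrt{2} \sqrt{\frac{1}{r \left(1 + r\right)}} = \sqrt{2} \sqrt{\frac{1}{r \left(1 + r\right)}} \left(-23 + r\right)$)
$\frac{1}{6618793 + x{\left(E{\left(57,1 \left(-6\right) \right)} \right)}} = \frac{1}{6618793 + \sqrt{2} \sqrt{\frac{1}{27 \left(1 + 27\right)}} \left(-23 + 27\right)} = \frac{1}{6618793 + \sqrt{2} \sqrt{\frac{1}{27 \cdot 28}} \cdot 4} = \frac{1}{6618793 + \sqrt{2} \sqrt{\frac{1}{27} \cdot \frac{1}{28}} \cdot 4} = \frac{1}{6618793 + \sqrt{2} \sqrt{\frac{1}{756}} \cdot 4} = \frac{1}{6618793 + \sqrt{2} \frac{\sqrt{21}}{126} \cdot 4} = \frac{1}{6618793 + \frac{2 \sqrt{42}}{63}}$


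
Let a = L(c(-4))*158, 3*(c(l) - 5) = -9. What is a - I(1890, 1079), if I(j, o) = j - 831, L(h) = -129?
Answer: -21441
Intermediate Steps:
c(l) = 2 (c(l) = 5 + (1/3)*(-9) = 5 - 3 = 2)
a = -20382 (a = -129*158 = -20382)
I(j, o) = -831 + j
a - I(1890, 1079) = -20382 - (-831 + 1890) = -20382 - 1*1059 = -20382 - 1059 = -21441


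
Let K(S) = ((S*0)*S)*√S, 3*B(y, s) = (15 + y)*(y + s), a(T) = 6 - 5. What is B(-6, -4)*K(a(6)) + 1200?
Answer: 1200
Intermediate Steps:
a(T) = 1
B(y, s) = (15 + y)*(s + y)/3 (B(y, s) = ((15 + y)*(y + s))/3 = ((15 + y)*(s + y))/3 = (15 + y)*(s + y)/3)
K(S) = 0 (K(S) = (0*S)*√S = 0*√S = 0)
B(-6, -4)*K(a(6)) + 1200 = (5*(-4) + 5*(-6) + (⅓)*(-6)² + (⅓)*(-4)*(-6))*0 + 1200 = (-20 - 30 + (⅓)*36 + 8)*0 + 1200 = (-20 - 30 + 12 + 8)*0 + 1200 = -30*0 + 1200 = 0 + 1200 = 1200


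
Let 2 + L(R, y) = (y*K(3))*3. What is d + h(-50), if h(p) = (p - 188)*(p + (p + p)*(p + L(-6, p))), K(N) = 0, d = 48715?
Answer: -1176985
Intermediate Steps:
L(R, y) = -2 (L(R, y) = -2 + (y*0)*3 = -2 + 0*3 = -2 + 0 = -2)
h(p) = (-188 + p)*(p + 2*p*(-2 + p)) (h(p) = (p - 188)*(p + (p + p)*(p - 2)) = (-188 + p)*(p + (2*p)*(-2 + p)) = (-188 + p)*(p + 2*p*(-2 + p)))
d + h(-50) = 48715 - 50*(564 - 379*(-50) + 2*(-50)²) = 48715 - 50*(564 + 18950 + 2*2500) = 48715 - 50*(564 + 18950 + 5000) = 48715 - 50*24514 = 48715 - 1225700 = -1176985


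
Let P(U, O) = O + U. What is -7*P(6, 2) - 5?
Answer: -61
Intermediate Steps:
-7*P(6, 2) - 5 = -7*(2 + 6) - 5 = -7*8 - 5 = -56 - 5 = -61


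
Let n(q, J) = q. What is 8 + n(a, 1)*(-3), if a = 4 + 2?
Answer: -10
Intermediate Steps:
a = 6
8 + n(a, 1)*(-3) = 8 + 6*(-3) = 8 - 18 = -10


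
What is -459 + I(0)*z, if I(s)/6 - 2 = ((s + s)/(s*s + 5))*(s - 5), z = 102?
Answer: 765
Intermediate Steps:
I(s) = 12 + 12*s*(-5 + s)/(5 + s**2) (I(s) = 12 + 6*(((s + s)/(s*s + 5))*(s - 5)) = 12 + 6*(((2*s)/(s**2 + 5))*(-5 + s)) = 12 + 6*(((2*s)/(5 + s**2))*(-5 + s)) = 12 + 6*((2*s/(5 + s**2))*(-5 + s)) = 12 + 6*(2*s*(-5 + s)/(5 + s**2)) = 12 + 12*s*(-5 + s)/(5 + s**2))
-459 + I(0)*z = -459 + (12*(5 - 5*0 + 2*0**2)/(5 + 0**2))*102 = -459 + (12*(5 + 0 + 2*0)/(5 + 0))*102 = -459 + (12*(5 + 0 + 0)/5)*102 = -459 + (12*(1/5)*5)*102 = -459 + 12*102 = -459 + 1224 = 765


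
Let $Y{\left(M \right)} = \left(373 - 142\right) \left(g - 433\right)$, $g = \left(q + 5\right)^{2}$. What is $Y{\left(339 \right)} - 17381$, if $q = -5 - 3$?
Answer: $-115325$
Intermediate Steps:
$q = -8$ ($q = -5 - 3 = -8$)
$g = 9$ ($g = \left(-8 + 5\right)^{2} = \left(-3\right)^{2} = 9$)
$Y{\left(M \right)} = -97944$ ($Y{\left(M \right)} = \left(373 - 142\right) \left(9 - 433\right) = 231 \left(-424\right) = -97944$)
$Y{\left(339 \right)} - 17381 = -97944 - 17381 = -115325$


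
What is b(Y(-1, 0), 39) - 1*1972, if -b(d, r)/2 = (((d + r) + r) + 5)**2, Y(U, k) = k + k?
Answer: -15750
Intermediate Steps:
Y(U, k) = 2*k
b(d, r) = -2*(5 + d + 2*r)**2 (b(d, r) = -2*(((d + r) + r) + 5)**2 = -2*((d + 2*r) + 5)**2 = -2*(5 + d + 2*r)**2)
b(Y(-1, 0), 39) - 1*1972 = -2*(5 + 2*0 + 2*39)**2 - 1*1972 = -2*(5 + 0 + 78)**2 - 1972 = -2*83**2 - 1972 = -2*6889 - 1972 = -13778 - 1972 = -15750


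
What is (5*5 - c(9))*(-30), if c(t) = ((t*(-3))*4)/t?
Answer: -1110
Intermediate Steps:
c(t) = -12 (c(t) = (-3*t*4)/t = (-12*t)/t = -12)
(5*5 - c(9))*(-30) = (5*5 - 1*(-12))*(-30) = (25 + 12)*(-30) = 37*(-30) = -1110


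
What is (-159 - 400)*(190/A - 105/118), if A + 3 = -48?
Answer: 15526225/6018 ≈ 2580.0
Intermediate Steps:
A = -51 (A = -3 - 48 = -51)
(-159 - 400)*(190/A - 105/118) = (-159 - 400)*(190/(-51) - 105/118) = -559*(190*(-1/51) - 105*1/118) = -559*(-190/51 - 105/118) = -559*(-27775/6018) = 15526225/6018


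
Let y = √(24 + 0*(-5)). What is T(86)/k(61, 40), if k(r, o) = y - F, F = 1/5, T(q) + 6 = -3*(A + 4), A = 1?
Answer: -105/599 - 1050*√6/599 ≈ -4.4691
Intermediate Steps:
y = 2*√6 (y = √(24 + 0) = √24 = 2*√6 ≈ 4.8990)
T(q) = -21 (T(q) = -6 - 3*(1 + 4) = -6 - 3*5 = -6 - 15 = -21)
F = ⅕ ≈ 0.20000
k(r, o) = -⅕ + 2*√6 (k(r, o) = 2*√6 - 1*⅕ = 2*√6 - ⅕ = -⅕ + 2*√6)
T(86)/k(61, 40) = -21/(-⅕ + 2*√6)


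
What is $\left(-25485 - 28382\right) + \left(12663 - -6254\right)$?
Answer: $-34950$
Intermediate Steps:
$\left(-25485 - 28382\right) + \left(12663 - -6254\right) = -53867 + \left(12663 + 6254\right) = -53867 + 18917 = -34950$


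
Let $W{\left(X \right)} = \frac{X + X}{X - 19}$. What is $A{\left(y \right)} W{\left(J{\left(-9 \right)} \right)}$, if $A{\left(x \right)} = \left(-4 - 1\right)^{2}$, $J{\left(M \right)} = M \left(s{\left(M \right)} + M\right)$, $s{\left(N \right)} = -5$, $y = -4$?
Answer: $\frac{6300}{107} \approx 58.878$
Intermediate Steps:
$J{\left(M \right)} = M \left(-5 + M\right)$
$A{\left(x \right)} = 25$ ($A{\left(x \right)} = \left(-5\right)^{2} = 25$)
$W{\left(X \right)} = \frac{2 X}{-19 + X}$
$A{\left(y \right)} W{\left(J{\left(-9 \right)} \right)} = 25 \frac{2 \left(- 9 \left(-5 - 9\right)\right)}{-19 - 9 \left(-5 - 9\right)} = 25 \frac{2 \left(\left(-9\right) \left(-14\right)\right)}{-19 - -126} = 25 \cdot 2 \cdot 126 \frac{1}{-19 + 126} = 25 \cdot 2 \cdot 126 \cdot \frac{1}{107} = 25 \cdot \frac{252}{107} = \frac{6300}{107}$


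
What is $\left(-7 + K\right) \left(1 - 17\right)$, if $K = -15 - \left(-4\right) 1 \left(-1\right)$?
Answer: $416$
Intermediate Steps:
$K = -19$ ($K = -15 - \left(-4\right) \left(-1\right) = -15 - 4 = -19$)
$\left(-7 + K\right) \left(1 - 17\right) = \left(-7 - 19\right) \left(1 - 17\right) = \left(-26\right) \left(-16\right) = 416$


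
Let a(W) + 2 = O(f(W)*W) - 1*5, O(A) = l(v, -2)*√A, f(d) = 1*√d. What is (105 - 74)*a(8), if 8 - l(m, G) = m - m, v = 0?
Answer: -217 + 992*2^(¼) ≈ 962.69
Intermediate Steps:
f(d) = √d
l(m, G) = 8 (l(m, G) = 8 - (m - m) = 8 - 1*0 = 8 + 0 = 8)
O(A) = 8*√A
a(W) = -7 + 8*√(W^(3/2)) (a(W) = -2 + (8*√(√W*W) - 1*5) = -2 + (8*√(W^(3/2)) - 5) = -2 + (-5 + 8*√(W^(3/2))) = -7 + 8*√(W^(3/2)))
(105 - 74)*a(8) = (105 - 74)*(-7 + 8*√(8^(3/2))) = 31*(-7 + 8*√(16*√2)) = 31*(-7 + 8*(4*2^(¼))) = 31*(-7 + 32*2^(¼)) = -217 + 992*2^(¼)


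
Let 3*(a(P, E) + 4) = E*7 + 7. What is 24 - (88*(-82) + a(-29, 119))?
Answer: 6964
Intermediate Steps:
a(P, E) = -5/3 + 7*E/3 (a(P, E) = -4 + (E*7 + 7)/3 = -4 + (7*E + 7)/3 = -4 + (7 + 7*E)/3 = -4 + (7/3 + 7*E/3) = -5/3 + 7*E/3)
24 - (88*(-82) + a(-29, 119)) = 24 - (88*(-82) + (-5/3 + (7/3)*119)) = 24 - (-7216 + (-5/3 + 833/3)) = 24 - (-7216 + 276) = 24 - 1*(-6940) = 24 + 6940 = 6964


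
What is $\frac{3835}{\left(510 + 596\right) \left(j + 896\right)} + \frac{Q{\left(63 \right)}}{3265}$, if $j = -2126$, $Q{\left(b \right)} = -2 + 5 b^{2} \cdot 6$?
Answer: $\frac{32393040913}{888328140} \approx 36.465$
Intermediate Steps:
$Q{\left(b \right)} = -2 + 30 b^{2}$
$\frac{3835}{\left(510 + 596\right) \left(j + 896\right)} + \frac{Q{\left(63 \right)}}{3265} = \frac{3835}{\left(510 + 596\right) \left(-2126 + 896\right)} + \frac{-2 + 30 \cdot 63^{2}}{3265} = \frac{3835}{1106 \left(-1230\right)} + \left(-2 + 30 \cdot 3969\right) \frac{1}{3265} = \frac{3835}{-1360380} + \left(-2 + 119070\right) \frac{1}{3265} = 3835 \left(- \frac{1}{1360380}\right) + 119068 \cdot \frac{1}{3265} = - \frac{767}{272076} + \frac{119068}{3265} = \frac{32393040913}{888328140}$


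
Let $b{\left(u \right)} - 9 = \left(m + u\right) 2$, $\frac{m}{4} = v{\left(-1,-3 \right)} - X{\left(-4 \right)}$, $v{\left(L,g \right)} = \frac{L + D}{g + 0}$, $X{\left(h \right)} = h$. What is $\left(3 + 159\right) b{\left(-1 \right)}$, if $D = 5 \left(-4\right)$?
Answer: $15390$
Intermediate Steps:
$D = -20$
$v{\left(L,g \right)} = \frac{-20 + L}{g}$ ($v{\left(L,g \right)} = \frac{L - 20}{g + 0} = \frac{-20 + L}{g}$)
$m = 44$ ($m = 4 \left(\frac{-20 - 1}{-3} - -4\right) = 4 \left(\left(- \frac{1}{3}\right) \left(-21\right) + 4\right) = 4 \left(7 + 4\right) = 4 \cdot 11 = 44$)
$b{\left(u \right)} = 97 + 2 u$ ($b{\left(u \right)} = 9 + \left(44 + u\right) 2 = 9 + \left(88 + 2 u\right) = 97 + 2 u$)
$\left(3 + 159\right) b{\left(-1 \right)} = \left(3 + 159\right) \left(97 + 2 \left(-1\right)\right) = 162 \left(97 - 2\right) = 162 \cdot 95 = 15390$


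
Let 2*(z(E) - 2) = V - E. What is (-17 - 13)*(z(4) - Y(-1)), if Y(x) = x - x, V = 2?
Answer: -30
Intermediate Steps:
z(E) = 3 - E/2 (z(E) = 2 + (2 - E)/2 = 2 + (1 - E/2) = 3 - E/2)
Y(x) = 0
(-17 - 13)*(z(4) - Y(-1)) = (-17 - 13)*((3 - 1/2*4) - 1*0) = -30*((3 - 2) + 0) = -30*(1 + 0) = -30*1 = -30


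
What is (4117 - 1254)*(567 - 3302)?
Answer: -7830305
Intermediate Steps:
(4117 - 1254)*(567 - 3302) = 2863*(-2735) = -7830305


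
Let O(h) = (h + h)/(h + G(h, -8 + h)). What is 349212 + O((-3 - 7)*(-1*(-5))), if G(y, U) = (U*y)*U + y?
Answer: 587723797/1683 ≈ 3.4921e+5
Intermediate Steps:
G(y, U) = y + y*U² (G(y, U) = y*U² + y = y + y*U²)
O(h) = 2*h/(h + h*(1 + (-8 + h)²)) (O(h) = (h + h)/(h + h*(1 + (-8 + h)²)) = (2*h)/(h + h*(1 + (-8 + h)²)) = 2*h/(h + h*(1 + (-8 + h)²)))
349212 + O((-3 - 7)*(-1*(-5))) = 349212 + 2/(2 + (-8 + (-3 - 7)*(-1*(-5)))²) = 349212 + 2/(2 + (-8 - 10*5)²) = 349212 + 2/(2 + (-8 - 50)²) = 349212 + 2/(2 + (-58)²) = 349212 + 2/(2 + 3364) = 349212 + 2/3366 = 349212 + 2*(1/3366) = 349212 + 1/1683 = 587723797/1683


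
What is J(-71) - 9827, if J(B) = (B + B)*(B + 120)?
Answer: -16785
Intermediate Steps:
J(B) = 2*B*(120 + B) (J(B) = (2*B)*(120 + B) = 2*B*(120 + B))
J(-71) - 9827 = 2*(-71)*(120 - 71) - 9827 = 2*(-71)*49 - 9827 = -6958 - 9827 = -16785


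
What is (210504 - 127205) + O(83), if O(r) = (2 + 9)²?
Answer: 83420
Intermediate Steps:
O(r) = 121 (O(r) = 11² = 121)
(210504 - 127205) + O(83) = (210504 - 127205) + 121 = 83299 + 121 = 83420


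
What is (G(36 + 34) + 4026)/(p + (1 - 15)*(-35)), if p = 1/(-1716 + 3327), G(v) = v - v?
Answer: 6485886/789391 ≈ 8.2163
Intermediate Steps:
G(v) = 0
p = 1/1611 ≈ 0.00062073
(G(36 + 34) + 4026)/(p + (1 - 15)*(-35)) = (0 + 4026)/(1/1611 + (1 - 15)*(-35)) = 4026/(1/1611 - 14*(-35)) = 4026/(1/1611 + 490) = 4026/(789391/1611) = 4026*(1611/789391) = 6485886/789391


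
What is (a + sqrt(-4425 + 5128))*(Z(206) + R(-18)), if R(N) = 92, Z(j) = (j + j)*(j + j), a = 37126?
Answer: 6305331336 + 169836*sqrt(703) ≈ 6.3098e+9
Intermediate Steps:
Z(j) = 4*j**2 (Z(j) = (2*j)*(2*j) = 4*j**2)
(a + sqrt(-4425 + 5128))*(Z(206) + R(-18)) = (37126 + sqrt(-4425 + 5128))*(4*206**2 + 92) = (37126 + sqrt(703))*(4*42436 + 92) = (37126 + sqrt(703))*(169744 + 92) = (37126 + sqrt(703))*169836 = 6305331336 + 169836*sqrt(703)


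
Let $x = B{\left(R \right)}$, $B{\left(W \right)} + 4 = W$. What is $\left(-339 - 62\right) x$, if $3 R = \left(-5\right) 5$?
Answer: $\frac{14837}{3} \approx 4945.7$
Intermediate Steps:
$R = - \frac{25}{3}$ ($R = \frac{\left(-5\right) 5}{3} = \frac{1}{3} \left(-25\right) = - \frac{25}{3} \approx -8.3333$)
$B{\left(W \right)} = -4 + W$
$x = - \frac{37}{3}$ ($x = -4 - \frac{25}{3} = - \frac{37}{3} \approx -12.333$)
$\left(-339 - 62\right) x = \left(-339 - 62\right) \left(- \frac{37}{3}\right) = \left(-401\right) \left(- \frac{37}{3}\right) = \frac{14837}{3}$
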